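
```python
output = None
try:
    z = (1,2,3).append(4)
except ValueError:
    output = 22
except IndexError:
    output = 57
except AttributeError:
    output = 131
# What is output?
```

Step-by-step execution trace:
1. `z = (1,2,3).append(4)` raises AttributeError.
2. `except ValueError` does not match AttributeError; skipped.
3. `except IndexError` does not match AttributeError; skipped.
4. `except AttributeError` matches → output = 131.
Result: 131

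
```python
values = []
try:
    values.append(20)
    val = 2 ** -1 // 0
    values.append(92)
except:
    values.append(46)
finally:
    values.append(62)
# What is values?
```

Step-by-step execution trace:
1. try: `values.append(20)` → values = [20].
2. `val = 2 ** -1 // 0` raises ZeroDivisionError; `values.append(92)` is not reached.
3. bare `except` matches → `values.append(46)` → values = [20, 46].
4. finally always runs: `values.append(62)` → values = [20, 46, 62].
Result: [20, 46, 62]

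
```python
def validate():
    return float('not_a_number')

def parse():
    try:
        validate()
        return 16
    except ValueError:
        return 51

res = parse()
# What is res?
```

Step-by-step execution trace:
1. `parse()` calls `validate()`.
2. `validate()` evaluates `float('not_a_number')`, which raises ValueError; it propagates to the caller.
3. `return 16` is not reached.
4. `except ValueError` in parse matches → returns 51.
5. res = 51.
Result: 51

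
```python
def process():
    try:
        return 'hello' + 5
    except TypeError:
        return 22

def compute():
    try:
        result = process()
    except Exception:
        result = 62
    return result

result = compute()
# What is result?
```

Step-by-step execution trace:
1. `compute()` calls `process()`.
2. In process: `'hello' + 5` raises TypeError; `except TypeError` catches it → returns 22.
3. In compute: `result = process()` → result = 22. No exception reaches compute.
4. `except Exception` is skipped; compute returns 22.
5. result = 22.
Result: 22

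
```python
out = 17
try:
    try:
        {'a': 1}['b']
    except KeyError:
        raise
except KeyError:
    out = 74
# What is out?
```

Step-by-step execution trace:
1. Inner try: `{'a': 1}['b']` raises KeyError.
2. Inner `except KeyError` matches; bare `raise` re-raises the same KeyError.
3. Outer `except KeyError` matches → out = 74.
Result: 74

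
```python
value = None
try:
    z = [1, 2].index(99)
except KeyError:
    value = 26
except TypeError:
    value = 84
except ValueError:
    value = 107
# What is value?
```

Step-by-step execution trace:
1. `z = [1, 2].index(99)` raises ValueError.
2. `except KeyError` does not match ValueError; skipped.
3. `except TypeError` does not match ValueError; skipped.
4. `except ValueError` matches → value = 107.
Result: 107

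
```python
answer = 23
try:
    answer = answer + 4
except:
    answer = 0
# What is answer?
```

Step-by-step execution trace:
1. answer starts at 23.
2. try: `answer = answer + 4` → answer = 27. No exception raised.
3. `except` is skipped.
Result: 27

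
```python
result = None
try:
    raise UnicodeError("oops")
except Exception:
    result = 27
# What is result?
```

Step-by-step execution trace:
1. `raise UnicodeError(...)` raises UnicodeError.
2. `except Exception` matches (UnicodeError is a subclass of Exception) → result = 27.
Result: 27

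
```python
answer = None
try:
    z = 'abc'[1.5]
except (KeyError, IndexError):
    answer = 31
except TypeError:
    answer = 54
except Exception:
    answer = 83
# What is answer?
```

Step-by-step execution trace:
1. `z = 'abc'[1.5]` raises TypeError.
2. `except (KeyError, IndexError)` does not match TypeError; skipped.
3. `except TypeError` matches (exact type match) → answer = 54.
4. `except Exception` is not reached.
Result: 54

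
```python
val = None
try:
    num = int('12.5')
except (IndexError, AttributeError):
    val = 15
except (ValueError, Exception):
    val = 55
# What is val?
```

Step-by-step execution trace:
1. `num = int('12.5')` raises ValueError.
2. `except (IndexError, AttributeError)` does not match ValueError; skipped.
3. `except (ValueError, Exception)` matches (ValueError is in the tuple) → val = 55.
Result: 55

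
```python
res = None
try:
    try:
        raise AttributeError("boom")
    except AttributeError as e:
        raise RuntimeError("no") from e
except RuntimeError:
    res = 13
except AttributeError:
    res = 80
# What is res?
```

Step-by-step execution trace:
1. Inner try raises AttributeError; inner `except AttributeError as e` catches it.
2. `raise RuntimeError(...) from e` raises RuntimeError (AttributeError is attached as __cause__, but only RuntimeError is active).
3. Outer `except RuntimeError` matches → res = 13.
4. `except AttributeError` is not reached.
Result: 13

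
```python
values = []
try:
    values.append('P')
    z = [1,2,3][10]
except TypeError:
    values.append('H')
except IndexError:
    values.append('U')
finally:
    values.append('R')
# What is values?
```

Step-by-step execution trace:
1. try: `values.append('P')` → values = ['P'].
2. `z = [1,2,3][10]` raises IndexError.
3. `except TypeError` does not match IndexError; skipped.
4. `except IndexError` matches → `values.append('U')` → values = ['P', 'U'].
5. finally always runs: `values.append('R')` → values = ['P', 'U', 'R'].
Result: ['P', 'U', 'R']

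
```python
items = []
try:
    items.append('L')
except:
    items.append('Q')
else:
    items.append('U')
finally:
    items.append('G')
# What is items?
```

Step-by-step execution trace:
1. try: `items.append('L')` → items = ['L']. No exception raised.
2. `except` is skipped.
3. `else` runs: `items.append('U')` → items = ['L', 'U'].
4. `finally` always runs: `items.append('G')` → items = ['L', 'U', 'G'].
Result: ['L', 'U', 'G']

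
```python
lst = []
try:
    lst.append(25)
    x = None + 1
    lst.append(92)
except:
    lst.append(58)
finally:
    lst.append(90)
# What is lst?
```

Step-by-step execution trace:
1. try: `lst.append(25)` → lst = [25].
2. `x = None + 1` raises TypeError; `lst.append(92)` is not reached.
3. bare `except` matches → `lst.append(58)` → lst = [25, 58].
4. finally always runs: `lst.append(90)` → lst = [25, 58, 90].
Result: [25, 58, 90]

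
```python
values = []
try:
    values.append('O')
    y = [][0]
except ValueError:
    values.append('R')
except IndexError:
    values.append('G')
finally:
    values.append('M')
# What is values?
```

Step-by-step execution trace:
1. try: `values.append('O')` → values = ['O'].
2. `y = [][0]` raises IndexError.
3. `except ValueError` does not match IndexError; skipped.
4. `except IndexError` matches → `values.append('G')` → values = ['O', 'G'].
5. finally always runs: `values.append('M')` → values = ['O', 'G', 'M'].
Result: ['O', 'G', 'M']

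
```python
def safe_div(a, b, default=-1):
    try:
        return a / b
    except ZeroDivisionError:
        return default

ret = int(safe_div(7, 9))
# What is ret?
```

Step-by-step execution trace:
1. `safe_div(7, 9)` enters try: `return 7 / 9` → returns 0.7777777777777778. No exception raised.
2. `except ZeroDivisionError` is skipped.
3. `int(0.7777777777777778)` → 0 → ret = 0.
Result: 0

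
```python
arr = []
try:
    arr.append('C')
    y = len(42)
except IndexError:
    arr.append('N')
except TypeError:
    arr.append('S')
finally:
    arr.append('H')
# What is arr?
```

Step-by-step execution trace:
1. try: `arr.append('C')` → arr = ['C'].
2. `y = len(42)` raises TypeError.
3. `except IndexError` does not match TypeError; skipped.
4. `except TypeError` matches → `arr.append('S')` → arr = ['C', 'S'].
5. finally always runs: `arr.append('H')` → arr = ['C', 'S', 'H'].
Result: ['C', 'S', 'H']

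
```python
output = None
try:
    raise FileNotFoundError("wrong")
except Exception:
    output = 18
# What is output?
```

Step-by-step execution trace:
1. `raise FileNotFoundError(...)` raises FileNotFoundError.
2. `except Exception` matches (FileNotFoundError is a subclass of Exception) → output = 18.
Result: 18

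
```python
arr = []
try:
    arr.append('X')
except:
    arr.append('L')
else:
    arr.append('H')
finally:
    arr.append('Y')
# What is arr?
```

Step-by-step execution trace:
1. try: `arr.append('X')` → arr = ['X']. No exception raised.
2. `except` is skipped.
3. `else` runs: `arr.append('H')` → arr = ['X', 'H'].
4. `finally` always runs: `arr.append('Y')` → arr = ['X', 'H', 'Y'].
Result: ['X', 'H', 'Y']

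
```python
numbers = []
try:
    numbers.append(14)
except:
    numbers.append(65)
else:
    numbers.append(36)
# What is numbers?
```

Step-by-step execution trace:
1. try: `numbers.append(14)` → numbers = [14]. No exception raised.
2. `except` is skipped.
3. `else` runs (try completed without exception): `numbers.append(36)` → numbers = [14, 36].
Result: [14, 36]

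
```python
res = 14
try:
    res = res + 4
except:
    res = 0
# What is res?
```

Step-by-step execution trace:
1. res starts at 14.
2. try: `res = res + 4` → res = 18. No exception raised.
3. `except` is skipped.
Result: 18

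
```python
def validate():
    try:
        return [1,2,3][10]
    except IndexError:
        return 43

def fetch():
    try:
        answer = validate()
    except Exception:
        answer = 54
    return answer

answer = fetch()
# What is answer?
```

Step-by-step execution trace:
1. `fetch()` calls `validate()`.
2. In validate: `[1,2,3][10]` raises IndexError; `except IndexError` catches it → returns 43.
3. In fetch: `answer = validate()` → answer = 43. No exception reaches fetch.
4. `except Exception` is skipped; fetch returns 43.
5. answer = 43.
Result: 43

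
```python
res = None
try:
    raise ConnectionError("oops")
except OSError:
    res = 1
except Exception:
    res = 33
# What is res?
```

Step-by-step execution trace:
1. `raise ConnectionError(...)` raises ConnectionError.
2. `except OSError` matches (ConnectionError is a subclass of OSError) → res = 1.
3. `except Exception` is not reached.
Result: 1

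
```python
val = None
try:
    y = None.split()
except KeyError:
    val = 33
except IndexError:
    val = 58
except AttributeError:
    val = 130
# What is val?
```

Step-by-step execution trace:
1. `y = None.split()` raises AttributeError.
2. `except KeyError` does not match AttributeError; skipped.
3. `except IndexError` does not match AttributeError; skipped.
4. `except AttributeError` matches → val = 130.
Result: 130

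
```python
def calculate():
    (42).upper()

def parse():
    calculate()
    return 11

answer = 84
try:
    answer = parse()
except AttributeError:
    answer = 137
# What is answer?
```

Step-by-step execution trace:
1. answer starts at 84.
2. try: `parse()` calls `calculate()`.
3. `calculate()` evaluates `(42).upper()`, which raises AttributeError; it propagates through parse (uncaught).
4. `return 11` in parse is not reached; the assignment to answer does not complete.
5. `except AttributeError` matches → answer = 137.
Result: 137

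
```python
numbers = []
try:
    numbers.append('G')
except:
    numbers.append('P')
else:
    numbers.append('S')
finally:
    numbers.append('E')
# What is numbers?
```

Step-by-step execution trace:
1. try: `numbers.append('G')` → numbers = ['G']. No exception raised.
2. `except` is skipped.
3. `else` runs: `numbers.append('S')` → numbers = ['G', 'S'].
4. `finally` always runs: `numbers.append('E')` → numbers = ['G', 'S', 'E'].
Result: ['G', 'S', 'E']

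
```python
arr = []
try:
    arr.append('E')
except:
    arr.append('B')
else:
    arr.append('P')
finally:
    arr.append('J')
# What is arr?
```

Step-by-step execution trace:
1. try: `arr.append('E')` → arr = ['E']. No exception raised.
2. `except` is skipped.
3. `else` runs: `arr.append('P')` → arr = ['E', 'P'].
4. `finally` always runs: `arr.append('J')` → arr = ['E', 'P', 'J'].
Result: ['E', 'P', 'J']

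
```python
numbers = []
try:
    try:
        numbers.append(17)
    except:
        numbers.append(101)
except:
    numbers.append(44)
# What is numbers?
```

Step-by-step execution trace:
1. Inner try: `numbers.append(17)` → numbers = [17]. No exception raised.
2. Inner `except` is skipped.
3. Inner try completes normally; outer `except` is skipped.
Result: [17]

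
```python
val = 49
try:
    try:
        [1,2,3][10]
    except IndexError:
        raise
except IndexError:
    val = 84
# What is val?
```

Step-by-step execution trace:
1. Inner try: `[1,2,3][10]` raises IndexError.
2. Inner `except IndexError` matches; bare `raise` re-raises the same IndexError.
3. Outer `except IndexError` matches → val = 84.
Result: 84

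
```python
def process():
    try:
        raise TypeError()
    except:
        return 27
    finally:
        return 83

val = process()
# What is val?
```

Step-by-step execution trace:
1. `process()` enters try: `raise TypeError()` raises TypeError.
2. bare `except` matches → `return 27` sets pending return value 27.
3. Before returning, `finally: return 83` runs and overrides the pending return.
4. process() returns 83 → val = 83.
Result: 83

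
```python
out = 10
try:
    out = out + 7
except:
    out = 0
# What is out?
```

Step-by-step execution trace:
1. out starts at 10.
2. try: `out = out + 7` → out = 17. No exception raised.
3. `except` is skipped.
Result: 17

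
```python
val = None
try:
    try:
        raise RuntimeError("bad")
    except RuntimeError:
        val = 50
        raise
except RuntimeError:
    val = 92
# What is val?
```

Step-by-step execution trace:
1. Inner try: `raise RuntimeError("bad")` raises RuntimeError.
2. Inner `except RuntimeError` matches → val = 50.
3. bare `raise` re-raises the same RuntimeError.
4. Outer `except RuntimeError` matches → val = 92.
Result: 92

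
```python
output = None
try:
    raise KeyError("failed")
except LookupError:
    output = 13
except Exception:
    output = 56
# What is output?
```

Step-by-step execution trace:
1. `raise KeyError(...)` raises KeyError.
2. `except LookupError` matches (KeyError is a subclass of LookupError) → output = 13.
3. `except Exception` is not reached.
Result: 13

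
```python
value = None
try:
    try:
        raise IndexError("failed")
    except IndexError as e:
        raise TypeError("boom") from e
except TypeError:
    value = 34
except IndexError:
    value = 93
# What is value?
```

Step-by-step execution trace:
1. Inner try raises IndexError; inner `except IndexError as e` catches it.
2. `raise TypeError(...) from e` raises TypeError (IndexError is attached as __cause__, but only TypeError is active).
3. Outer `except TypeError` matches → value = 34.
4. `except IndexError` is not reached.
Result: 34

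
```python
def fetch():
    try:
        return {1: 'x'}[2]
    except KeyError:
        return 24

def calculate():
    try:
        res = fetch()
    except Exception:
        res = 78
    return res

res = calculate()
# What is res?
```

Step-by-step execution trace:
1. `calculate()` calls `fetch()`.
2. In fetch: `{1: 'x'}[2]` raises KeyError; `except KeyError` catches it → returns 24.
3. In calculate: `res = fetch()` → res = 24. No exception reaches calculate.
4. `except Exception` is skipped; calculate returns 24.
5. res = 24.
Result: 24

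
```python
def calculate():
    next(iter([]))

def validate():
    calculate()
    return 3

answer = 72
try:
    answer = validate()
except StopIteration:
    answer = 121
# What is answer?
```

Step-by-step execution trace:
1. answer starts at 72.
2. try: `validate()` calls `calculate()`.
3. `calculate()` evaluates `next(iter([]))`, which raises StopIteration; it propagates through validate (uncaught).
4. `return 3` in validate is not reached; the assignment to answer does not complete.
5. `except StopIteration` matches → answer = 121.
Result: 121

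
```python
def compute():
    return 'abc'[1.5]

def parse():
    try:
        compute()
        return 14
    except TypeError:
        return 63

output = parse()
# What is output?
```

Step-by-step execution trace:
1. `parse()` calls `compute()`.
2. `compute()` evaluates `'abc'[1.5]`, which raises TypeError; it propagates to the caller.
3. `return 14` is not reached.
4. `except TypeError` in parse matches → returns 63.
5. output = 63.
Result: 63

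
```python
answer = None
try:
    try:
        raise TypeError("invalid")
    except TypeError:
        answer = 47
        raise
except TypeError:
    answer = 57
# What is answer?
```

Step-by-step execution trace:
1. Inner try: `raise TypeError("invalid")` raises TypeError.
2. Inner `except TypeError` matches → answer = 47.
3. bare `raise` re-raises the same TypeError.
4. Outer `except TypeError` matches → answer = 57.
Result: 57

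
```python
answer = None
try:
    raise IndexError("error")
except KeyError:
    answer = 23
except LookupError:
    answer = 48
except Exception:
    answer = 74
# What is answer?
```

Step-by-step execution trace:
1. `raise IndexError(...)` raises IndexError.
2. `except KeyError` does not match (IndexError is not a subclass of KeyError); skipped.
3. `except LookupError` matches (IndexError is a subclass of LookupError) → answer = 48.
4. `except Exception` is not reached.
Result: 48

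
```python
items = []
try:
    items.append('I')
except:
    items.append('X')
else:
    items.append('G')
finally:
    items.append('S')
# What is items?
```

Step-by-step execution trace:
1. try: `items.append('I')` → items = ['I']. No exception raised.
2. `except` is skipped.
3. `else` runs: `items.append('G')` → items = ['I', 'G'].
4. `finally` always runs: `items.append('S')` → items = ['I', 'G', 'S'].
Result: ['I', 'G', 'S']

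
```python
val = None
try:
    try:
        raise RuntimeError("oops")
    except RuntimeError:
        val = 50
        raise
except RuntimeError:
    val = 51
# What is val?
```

Step-by-step execution trace:
1. Inner try: `raise RuntimeError("oops")` raises RuntimeError.
2. Inner `except RuntimeError` matches → val = 50.
3. bare `raise` re-raises the same RuntimeError.
4. Outer `except RuntimeError` matches → val = 51.
Result: 51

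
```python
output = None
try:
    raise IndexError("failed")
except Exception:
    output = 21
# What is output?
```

Step-by-step execution trace:
1. `raise IndexError(...)` raises IndexError.
2. `except Exception` matches (IndexError is a subclass of Exception) → output = 21.
Result: 21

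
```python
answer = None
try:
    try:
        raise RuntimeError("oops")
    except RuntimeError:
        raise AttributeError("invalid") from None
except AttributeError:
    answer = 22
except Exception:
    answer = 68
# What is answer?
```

Step-by-step execution trace:
1. Inner try raises RuntimeError; inner `except RuntimeError` catches it.
2. `raise AttributeError(...) from None` raises AttributeError (from None suppresses __context__, but the active exception is still AttributeError).
3. Outer `except AttributeError` matches → answer = 22.
4. `except Exception` is not reached.
Result: 22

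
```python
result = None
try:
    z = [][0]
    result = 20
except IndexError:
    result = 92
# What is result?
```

Step-by-step execution trace:
1. `z = [][0]` raises IndexError.
2. `result = 20` is not reached.
3. `except IndexError` matches → result = 92.
Result: 92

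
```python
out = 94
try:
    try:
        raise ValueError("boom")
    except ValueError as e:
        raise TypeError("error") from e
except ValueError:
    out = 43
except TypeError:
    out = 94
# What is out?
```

Step-by-step execution trace:
1. Inner try raises ValueError; inner `except ValueError as e` catches it.
2. `raise TypeError(...) from e` raises TypeError (ValueError is attached as __cause__, but only TypeError is active).
3. Outer `except ValueError` does not match TypeError; skipped.
4. Outer `except TypeError` matches → out = 94.
Result: 94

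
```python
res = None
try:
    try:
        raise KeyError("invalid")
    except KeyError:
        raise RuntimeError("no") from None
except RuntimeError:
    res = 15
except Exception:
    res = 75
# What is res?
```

Step-by-step execution trace:
1. Inner try raises KeyError; inner `except KeyError` catches it.
2. `raise RuntimeError(...) from None` raises RuntimeError (from None suppresses __context__, but the active exception is still RuntimeError).
3. Outer `except RuntimeError` matches → res = 15.
4. `except Exception` is not reached.
Result: 15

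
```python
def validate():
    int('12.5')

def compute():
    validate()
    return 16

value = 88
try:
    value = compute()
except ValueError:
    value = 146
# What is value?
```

Step-by-step execution trace:
1. value starts at 88.
2. try: `compute()` calls `validate()`.
3. `validate()` evaluates `int('12.5')`, which raises ValueError; it propagates through compute (uncaught).
4. `return 16` in compute is not reached; the assignment to value does not complete.
5. `except ValueError` matches → value = 146.
Result: 146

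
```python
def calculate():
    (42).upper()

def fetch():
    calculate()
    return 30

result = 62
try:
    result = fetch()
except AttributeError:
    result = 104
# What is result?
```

Step-by-step execution trace:
1. result starts at 62.
2. try: `fetch()` calls `calculate()`.
3. `calculate()` evaluates `(42).upper()`, which raises AttributeError; it propagates through fetch (uncaught).
4. `return 30` in fetch is not reached; the assignment to result does not complete.
5. `except AttributeError` matches → result = 104.
Result: 104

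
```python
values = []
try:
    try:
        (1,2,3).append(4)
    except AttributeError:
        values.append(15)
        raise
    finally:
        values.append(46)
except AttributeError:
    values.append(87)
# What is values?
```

Step-by-step execution trace:
1. Inner try: `(1,2,3).append(4)` raises AttributeError.
2. Inner `except AttributeError` matches → `values.append(15)` → values = [15].
3. bare `raise` re-raises AttributeError.
4. Inner `finally` runs during unwinding: `values.append(46)` → values = [15, 46].
5. Outer `except AttributeError` matches → `values.append(87)` → values = [15, 46, 87].
Result: [15, 46, 87]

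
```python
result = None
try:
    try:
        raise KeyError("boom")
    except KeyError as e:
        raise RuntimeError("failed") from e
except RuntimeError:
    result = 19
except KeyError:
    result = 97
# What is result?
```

Step-by-step execution trace:
1. Inner try raises KeyError; inner `except KeyError as e` catches it.
2. `raise RuntimeError(...) from e` raises RuntimeError (KeyError is attached as __cause__, but only RuntimeError is active).
3. Outer `except RuntimeError` matches → result = 19.
4. `except KeyError` is not reached.
Result: 19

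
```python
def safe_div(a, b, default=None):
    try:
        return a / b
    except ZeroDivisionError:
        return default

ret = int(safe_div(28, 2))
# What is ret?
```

Step-by-step execution trace:
1. `safe_div(28, 2)` enters try: `return 28 / 2` → returns 14.0. No exception raised.
2. `except ZeroDivisionError` is skipped.
3. `int(14.0)` → 14 → ret = 14.
Result: 14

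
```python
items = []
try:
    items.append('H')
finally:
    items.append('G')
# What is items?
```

Step-by-step execution trace:
1. try: `items.append('H')` → items = ['H'].
2. The try body completes without raising.
3. finally always runs: `items.append('G')` → items = ['H', 'G'].
Result: ['H', 'G']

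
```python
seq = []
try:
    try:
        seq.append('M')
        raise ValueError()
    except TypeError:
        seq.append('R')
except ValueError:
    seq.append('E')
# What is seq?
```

Step-by-step execution trace:
1. Inner try: `seq.append('M')` → seq = ['M'].
2. `raise ValueError()` raises ValueError.
3. Inner `except TypeError` does not match ValueError; exception propagates to outer try.
4. Outer `except ValueError` matches → `seq.append('E')` → seq = ['M', 'E'].
Result: ['M', 'E']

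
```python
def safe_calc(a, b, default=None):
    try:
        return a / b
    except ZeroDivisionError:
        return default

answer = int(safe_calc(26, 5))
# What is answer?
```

Step-by-step execution trace:
1. `safe_calc(26, 5)` enters try: `return 26 / 5` → returns 5.2. No exception raised.
2. `except ZeroDivisionError` is skipped.
3. `int(5.2)` → 5 → answer = 5.
Result: 5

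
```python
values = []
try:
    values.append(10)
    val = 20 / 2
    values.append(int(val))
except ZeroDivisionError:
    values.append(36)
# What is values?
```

Step-by-step execution trace:
1. try: `values.append(10)` → values = [10].
2. `val = 20 / 2` → val = 10.0. No exception raised.
3. `values.append(int(val))` → values = [10, 10].
4. `except ZeroDivisionError` is skipped (no exception was raised).
Result: [10, 10]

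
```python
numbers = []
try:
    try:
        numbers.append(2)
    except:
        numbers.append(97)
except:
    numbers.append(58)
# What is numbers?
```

Step-by-step execution trace:
1. Inner try: `numbers.append(2)` → numbers = [2]. No exception raised.
2. Inner `except` is skipped.
3. Inner try completes normally; outer `except` is skipped.
Result: [2]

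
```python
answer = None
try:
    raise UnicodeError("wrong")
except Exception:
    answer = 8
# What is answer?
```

Step-by-step execution trace:
1. `raise UnicodeError(...)` raises UnicodeError.
2. `except Exception` matches (UnicodeError is a subclass of Exception) → answer = 8.
Result: 8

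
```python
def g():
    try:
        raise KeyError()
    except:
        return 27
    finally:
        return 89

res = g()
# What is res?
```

Step-by-step execution trace:
1. `g()` enters try: `raise KeyError()` raises KeyError.
2. bare `except` matches → `return 27` sets pending return value 27.
3. Before returning, `finally: return 89` runs and overrides the pending return.
4. g() returns 89 → res = 89.
Result: 89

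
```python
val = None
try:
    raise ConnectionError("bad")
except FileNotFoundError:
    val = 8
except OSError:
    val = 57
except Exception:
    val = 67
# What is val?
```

Step-by-step execution trace:
1. `raise ConnectionError(...)` raises ConnectionError.
2. `except FileNotFoundError` does not match (ConnectionError is not a subclass of FileNotFoundError); skipped.
3. `except OSError` matches (ConnectionError is a subclass of OSError) → val = 57.
4. `except Exception` is not reached.
Result: 57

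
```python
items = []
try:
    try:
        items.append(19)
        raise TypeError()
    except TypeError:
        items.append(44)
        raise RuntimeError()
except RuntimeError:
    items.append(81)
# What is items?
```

Step-by-step execution trace:
1. Inner try: `items.append(19)` → items = [19].
2. `raise TypeError()` raises TypeError.
3. Inner `except TypeError` matches → `items.append(44)` → items = [19, 44].
4. `raise RuntimeError()` raises RuntimeError; propagates to outer try.
5. Outer `except RuntimeError` matches → `items.append(81)` → items = [19, 44, 81].
Result: [19, 44, 81]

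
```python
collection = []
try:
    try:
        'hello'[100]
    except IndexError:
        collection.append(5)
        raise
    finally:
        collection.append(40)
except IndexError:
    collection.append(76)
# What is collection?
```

Step-by-step execution trace:
1. Inner try: `'hello'[100]` raises IndexError.
2. Inner `except IndexError` matches → `collection.append(5)` → collection = [5].
3. bare `raise` re-raises IndexError.
4. Inner `finally` runs during unwinding: `collection.append(40)` → collection = [5, 40].
5. Outer `except IndexError` matches → `collection.append(76)` → collection = [5, 40, 76].
Result: [5, 40, 76]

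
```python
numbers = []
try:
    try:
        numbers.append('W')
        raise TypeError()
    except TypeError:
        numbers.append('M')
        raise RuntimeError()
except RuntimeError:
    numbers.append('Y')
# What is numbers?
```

Step-by-step execution trace:
1. Inner try: `numbers.append('W')` → numbers = ['W'].
2. `raise TypeError()` raises TypeError.
3. Inner `except TypeError` matches → `numbers.append('M')` → numbers = ['W', 'M'].
4. `raise RuntimeError()` raises RuntimeError; propagates to outer try.
5. Outer `except RuntimeError` matches → `numbers.append('Y')` → numbers = ['W', 'M', 'Y'].
Result: ['W', 'M', 'Y']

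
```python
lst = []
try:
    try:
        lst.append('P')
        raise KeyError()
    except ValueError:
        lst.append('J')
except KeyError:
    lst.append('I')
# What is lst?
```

Step-by-step execution trace:
1. Inner try: `lst.append('P')` → lst = ['P'].
2. `raise KeyError()` raises KeyError.
3. Inner `except ValueError` does not match KeyError; exception propagates to outer try.
4. Outer `except KeyError` matches → `lst.append('I')` → lst = ['P', 'I'].
Result: ['P', 'I']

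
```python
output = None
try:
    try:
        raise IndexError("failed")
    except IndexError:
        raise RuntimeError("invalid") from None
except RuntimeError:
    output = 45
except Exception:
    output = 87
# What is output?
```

Step-by-step execution trace:
1. Inner try raises IndexError; inner `except IndexError` catches it.
2. `raise RuntimeError(...) from None` raises RuntimeError (from None suppresses __context__, but the active exception is still RuntimeError).
3. Outer `except RuntimeError` matches → output = 45.
4. `except Exception` is not reached.
Result: 45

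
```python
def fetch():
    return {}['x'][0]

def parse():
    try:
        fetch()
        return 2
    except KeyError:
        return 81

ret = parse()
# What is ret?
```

Step-by-step execution trace:
1. `parse()` calls `fetch()`.
2. `fetch()` evaluates `{}['x'][0]`, which raises KeyError; it propagates to the caller.
3. `return 2` is not reached.
4. `except KeyError` in parse matches → returns 81.
5. ret = 81.
Result: 81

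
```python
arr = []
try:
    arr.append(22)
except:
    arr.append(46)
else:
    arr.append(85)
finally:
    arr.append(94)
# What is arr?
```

Step-by-step execution trace:
1. try: `arr.append(22)` → arr = [22]. No exception raised.
2. `except` is skipped.
3. `else` runs: `arr.append(85)` → arr = [22, 85].
4. `finally` always runs: `arr.append(94)` → arr = [22, 85, 94].
Result: [22, 85, 94]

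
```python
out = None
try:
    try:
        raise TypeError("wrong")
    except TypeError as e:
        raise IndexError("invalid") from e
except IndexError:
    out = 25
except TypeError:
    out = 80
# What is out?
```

Step-by-step execution trace:
1. Inner try raises TypeError; inner `except TypeError as e` catches it.
2. `raise IndexError(...) from e` raises IndexError (TypeError is attached as __cause__, but only IndexError is active).
3. Outer `except IndexError` matches → out = 25.
4. `except TypeError` is not reached.
Result: 25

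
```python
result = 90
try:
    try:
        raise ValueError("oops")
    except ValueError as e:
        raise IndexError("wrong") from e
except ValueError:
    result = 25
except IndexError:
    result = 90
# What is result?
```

Step-by-step execution trace:
1. Inner try raises ValueError; inner `except ValueError as e` catches it.
2. `raise IndexError(...) from e` raises IndexError (ValueError is attached as __cause__, but only IndexError is active).
3. Outer `except ValueError` does not match IndexError; skipped.
4. Outer `except IndexError` matches → result = 90.
Result: 90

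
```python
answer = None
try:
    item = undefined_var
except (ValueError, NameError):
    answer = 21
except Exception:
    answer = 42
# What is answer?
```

Step-by-step execution trace:
1. `item = undefined_var` raises NameError.
2. `except (ValueError, NameError)` matches (NameError is in the tuple) → answer = 21.
3. `except Exception` is not reached.
Result: 21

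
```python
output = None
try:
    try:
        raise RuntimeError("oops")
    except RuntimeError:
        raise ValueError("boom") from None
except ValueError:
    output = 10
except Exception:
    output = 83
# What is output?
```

Step-by-step execution trace:
1. Inner try raises RuntimeError; inner `except RuntimeError` catches it.
2. `raise ValueError(...) from None` raises ValueError (from None suppresses __context__, but the active exception is still ValueError).
3. Outer `except ValueError` matches → output = 10.
4. `except Exception` is not reached.
Result: 10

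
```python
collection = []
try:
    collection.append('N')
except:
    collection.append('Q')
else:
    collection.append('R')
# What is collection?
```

Step-by-step execution trace:
1. try: `collection.append('N')` → collection = ['N']. No exception raised.
2. `except` is skipped.
3. `else` runs (try completed without exception): `collection.append('R')` → collection = ['N', 'R'].
Result: ['N', 'R']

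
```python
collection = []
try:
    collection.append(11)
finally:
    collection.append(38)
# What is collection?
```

Step-by-step execution trace:
1. try: `collection.append(11)` → collection = [11].
2. The try body completes without raising.
3. finally always runs: `collection.append(38)` → collection = [11, 38].
Result: [11, 38]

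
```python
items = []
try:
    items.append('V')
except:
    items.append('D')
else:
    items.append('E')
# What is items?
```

Step-by-step execution trace:
1. try: `items.append('V')` → items = ['V']. No exception raised.
2. `except` is skipped.
3. `else` runs (try completed without exception): `items.append('E')` → items = ['V', 'E'].
Result: ['V', 'E']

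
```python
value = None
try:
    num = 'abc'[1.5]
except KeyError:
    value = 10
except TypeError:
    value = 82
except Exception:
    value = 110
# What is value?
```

Step-by-step execution trace:
1. `num = 'abc'[1.5]` raises TypeError.
2. `except KeyError` does not match TypeError; skipped.
3. `except TypeError` matches → value = 82.
4. Remaining except clauses are skipped.
Result: 82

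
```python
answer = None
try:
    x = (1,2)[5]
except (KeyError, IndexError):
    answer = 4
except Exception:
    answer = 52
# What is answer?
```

Step-by-step execution trace:
1. `x = (1,2)[5]` raises IndexError.
2. `except (KeyError, IndexError)` matches (IndexError is in the tuple) → answer = 4.
3. `except Exception` is not reached.
Result: 4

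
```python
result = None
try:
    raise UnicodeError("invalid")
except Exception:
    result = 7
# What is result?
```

Step-by-step execution trace:
1. `raise UnicodeError(...)` raises UnicodeError.
2. `except Exception` matches (UnicodeError is a subclass of Exception) → result = 7.
Result: 7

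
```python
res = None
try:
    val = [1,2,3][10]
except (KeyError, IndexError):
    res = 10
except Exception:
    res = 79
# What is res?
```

Step-by-step execution trace:
1. `val = [1,2,3][10]` raises IndexError.
2. `except (KeyError, IndexError)` matches (IndexError is in the tuple) → res = 10.
3. `except Exception` is not reached.
Result: 10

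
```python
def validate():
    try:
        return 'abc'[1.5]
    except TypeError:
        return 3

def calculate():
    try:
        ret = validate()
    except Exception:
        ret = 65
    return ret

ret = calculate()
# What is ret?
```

Step-by-step execution trace:
1. `calculate()` calls `validate()`.
2. In validate: `'abc'[1.5]` raises TypeError; `except TypeError` catches it → returns 3.
3. In calculate: `ret = validate()` → ret = 3. No exception reaches calculate.
4. `except Exception` is skipped; calculate returns 3.
5. ret = 3.
Result: 3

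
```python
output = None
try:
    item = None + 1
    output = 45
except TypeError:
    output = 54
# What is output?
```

Step-by-step execution trace:
1. `item = None + 1` raises TypeError.
2. `output = 45` is not reached.
3. `except TypeError` matches → output = 54.
Result: 54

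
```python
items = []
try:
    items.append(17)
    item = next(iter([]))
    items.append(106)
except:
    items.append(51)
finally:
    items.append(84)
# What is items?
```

Step-by-step execution trace:
1. try: `items.append(17)` → items = [17].
2. `item = next(iter([]))` raises StopIteration; `items.append(106)` is not reached.
3. bare `except` matches → `items.append(51)` → items = [17, 51].
4. finally always runs: `items.append(84)` → items = [17, 51, 84].
Result: [17, 51, 84]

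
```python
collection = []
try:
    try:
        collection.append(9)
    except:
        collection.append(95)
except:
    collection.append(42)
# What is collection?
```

Step-by-step execution trace:
1. Inner try: `collection.append(9)` → collection = [9]. No exception raised.
2. Inner `except` is skipped.
3. Inner try completes normally; outer `except` is skipped.
Result: [9]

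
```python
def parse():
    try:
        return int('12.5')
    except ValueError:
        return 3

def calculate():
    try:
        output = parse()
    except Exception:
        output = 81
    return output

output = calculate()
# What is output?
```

Step-by-step execution trace:
1. `calculate()` calls `parse()`.
2. In parse: `int('12.5')` raises ValueError; `except ValueError` catches it → returns 3.
3. In calculate: `output = parse()` → output = 3. No exception reaches calculate.
4. `except Exception` is skipped; calculate returns 3.
5. output = 3.
Result: 3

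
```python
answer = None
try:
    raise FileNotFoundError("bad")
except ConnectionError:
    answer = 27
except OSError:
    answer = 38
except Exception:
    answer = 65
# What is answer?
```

Step-by-step execution trace:
1. `raise FileNotFoundError(...)` raises FileNotFoundError.
2. `except ConnectionError` does not match (FileNotFoundError is not a subclass of ConnectionError); skipped.
3. `except OSError` matches (FileNotFoundError is a subclass of OSError) → answer = 38.
4. `except Exception` is not reached.
Result: 38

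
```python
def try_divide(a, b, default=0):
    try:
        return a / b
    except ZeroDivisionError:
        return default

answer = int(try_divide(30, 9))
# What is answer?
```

Step-by-step execution trace:
1. `try_divide(30, 9)` enters try: `return 30 / 9` → returns 3.3333333333333335. No exception raised.
2. `except ZeroDivisionError` is skipped.
3. `int(3.3333333333333335)` → 3 → answer = 3.
Result: 3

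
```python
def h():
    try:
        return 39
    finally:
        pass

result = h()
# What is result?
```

Step-by-step execution trace:
1. `h()` enters try: `return 39` sets pending return value 39.
2. Before returning, `finally: pass` runs (no effect).
3. h() returns 39 → result = 39.
Result: 39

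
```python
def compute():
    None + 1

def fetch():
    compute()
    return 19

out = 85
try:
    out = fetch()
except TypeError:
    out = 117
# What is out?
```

Step-by-step execution trace:
1. out starts at 85.
2. try: `fetch()` calls `compute()`.
3. `compute()` evaluates `None + 1`, which raises TypeError; it propagates through fetch (uncaught).
4. `return 19` in fetch is not reached; the assignment to out does not complete.
5. `except TypeError` matches → out = 117.
Result: 117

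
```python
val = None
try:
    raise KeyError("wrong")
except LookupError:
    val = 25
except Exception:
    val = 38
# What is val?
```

Step-by-step execution trace:
1. `raise KeyError(...)` raises KeyError.
2. `except LookupError` matches (KeyError is a subclass of LookupError) → val = 25.
3. `except Exception` is not reached.
Result: 25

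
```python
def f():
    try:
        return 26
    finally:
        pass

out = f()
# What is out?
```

Step-by-step execution trace:
1. `f()` enters try: `return 26` sets pending return value 26.
2. Before returning, `finally: pass` runs (no effect).
3. f() returns 26 → out = 26.
Result: 26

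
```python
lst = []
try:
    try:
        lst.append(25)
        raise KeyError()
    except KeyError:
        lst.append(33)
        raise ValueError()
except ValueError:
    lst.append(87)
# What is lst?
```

Step-by-step execution trace:
1. Inner try: `lst.append(25)` → lst = [25].
2. `raise KeyError()` raises KeyError.
3. Inner `except KeyError` matches → `lst.append(33)` → lst = [25, 33].
4. `raise ValueError()` raises ValueError; propagates to outer try.
5. Outer `except ValueError` matches → `lst.append(87)` → lst = [25, 33, 87].
Result: [25, 33, 87]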